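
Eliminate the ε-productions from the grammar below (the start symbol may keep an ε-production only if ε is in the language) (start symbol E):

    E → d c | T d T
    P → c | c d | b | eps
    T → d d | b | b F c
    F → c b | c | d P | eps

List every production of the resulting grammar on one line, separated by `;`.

The nullable symbols are {F, P}.
ε ∉ L(G), so no ε-production is kept.
Expand every rule over subsets of its nullable positions: T → b F c gives b F c | b c. F → d P gives d P | d.

E → d c | T d T; P → c | c d | b; T → d d | b | b F c | b c; F → c b | c | d P | d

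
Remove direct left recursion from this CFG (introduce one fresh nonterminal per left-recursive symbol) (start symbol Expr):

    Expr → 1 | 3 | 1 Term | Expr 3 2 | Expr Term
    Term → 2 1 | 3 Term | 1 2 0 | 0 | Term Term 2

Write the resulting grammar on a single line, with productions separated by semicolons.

Expr → 1 Expr1 | 3 Expr1 | 1 Term Expr1; Term → 2 1 Term1 | 3 Term Term1 | 1 2 0 Term1 | 0 Term1; Expr1 → 3 2 Expr1 | Term Expr1 | epsilon; Term1 → Term 2 Term1 | epsilon

Expr, Term are directly left-recursive.
For Expr: α = {3 2, Term}, β = {1, 3, 1 Term}. Rewrite as Expr → β Expr1 and Expr1 → α Expr1 | ε.
For Term: α = {Term 2}, β = {2 1, 3 Term, 1 2 0, 0}. Rewrite as Term → β Term1 and Term1 → α Term1 | ε.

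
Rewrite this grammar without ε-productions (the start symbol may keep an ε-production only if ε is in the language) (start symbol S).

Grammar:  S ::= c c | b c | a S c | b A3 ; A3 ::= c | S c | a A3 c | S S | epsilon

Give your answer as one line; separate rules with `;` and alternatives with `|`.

Nullable nonterminals: {A3}.
ε ∉ L(G), so no ε-production is kept.
Expand every rule over subsets of its nullable positions: S → b A3 gives b A3 | b. A3 → a A3 c gives a A3 c | a c.

S ::= c c | b c | a S c | b A3 | b; A3 ::= c | S c | a A3 c | a c | S S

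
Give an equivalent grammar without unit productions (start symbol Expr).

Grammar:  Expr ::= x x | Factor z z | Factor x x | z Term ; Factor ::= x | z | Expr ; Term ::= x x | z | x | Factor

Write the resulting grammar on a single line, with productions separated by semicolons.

Expr ::= x x | Factor z z | Factor x x | z Term; Factor ::= x | z | x x | Factor z z | Factor x x | z Term; Term ::= x x | z | x | Factor z z | Factor x x | z Term

Unit pairs: Factor ⇒* {Expr}; Term ⇒* {Expr, Factor}.
Replace each nonterminal's rules with the union of the non-unit rules of every nonterminal it unit-derives.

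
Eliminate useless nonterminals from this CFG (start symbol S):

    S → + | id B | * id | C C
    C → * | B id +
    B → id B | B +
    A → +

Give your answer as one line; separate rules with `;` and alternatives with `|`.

S → + | * id | C C; C → *

Generating nonterminals: {A, C, S}.
Reachable from S after that: {C, S}.
Removed useless symbols: {A, B} and every production mentioning them.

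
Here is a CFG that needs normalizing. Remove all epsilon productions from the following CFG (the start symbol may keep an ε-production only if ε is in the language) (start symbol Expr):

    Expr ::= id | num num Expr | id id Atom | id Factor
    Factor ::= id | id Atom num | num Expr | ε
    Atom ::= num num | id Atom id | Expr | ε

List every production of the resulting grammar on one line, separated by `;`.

Expr ::= id | num num Expr | id id Atom | id id | id Factor; Factor ::= id | id Atom num | id num | num Expr; Atom ::= num num | id Atom id | id id | Expr

Nullable nonterminals: {Atom, Factor}.
ε ∉ L(G), so no ε-production is kept.
Expand every rule over subsets of its nullable positions: Expr → id id Atom gives id id Atom | id id. Factor → id Atom num gives id Atom num | id num. Atom → id Atom id gives id Atom id | id id.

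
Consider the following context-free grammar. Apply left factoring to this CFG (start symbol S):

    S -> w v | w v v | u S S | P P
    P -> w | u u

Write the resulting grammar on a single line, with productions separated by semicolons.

S has alternatives sharing prefix 'w v': factor to S → w v S' with S' → ε | v.

S -> u S S | P P | w v S'; P -> w | u u; S' -> ε | v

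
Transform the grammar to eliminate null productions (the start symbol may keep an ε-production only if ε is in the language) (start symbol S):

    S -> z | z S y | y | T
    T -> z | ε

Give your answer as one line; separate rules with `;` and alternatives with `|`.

Nullable nonterminals: {S, T}.
ε ∈ L(G) since S is nullable, so keep S → ε.
For each production, add variants omitting each subset of nullable occurrences: S → z S y gives z S y | z y.

S -> z | z S y | z y | y | T | ε; T -> z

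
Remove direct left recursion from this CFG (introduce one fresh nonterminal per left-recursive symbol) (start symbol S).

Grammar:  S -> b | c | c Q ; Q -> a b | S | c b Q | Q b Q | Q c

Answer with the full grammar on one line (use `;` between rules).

Directly left-recursive nonterminal: Q.
For Q: α = {b Q, c}, β = {a b, S, c b Q}. Rewrite as Q → β Q' and Q' → α Q' | ε.

S -> b | c | c Q; Q -> a b Q' | S Q' | c b Q Q'; Q' -> b Q Q' | c Q' | ε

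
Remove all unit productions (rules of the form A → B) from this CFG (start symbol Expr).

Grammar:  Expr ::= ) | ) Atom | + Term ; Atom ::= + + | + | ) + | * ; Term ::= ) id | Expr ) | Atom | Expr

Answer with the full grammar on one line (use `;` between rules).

Expr ::= ) | ) Atom | + Term; Atom ::= + + | + | ) + | *; Term ::= ) id | Expr ) | + + | + | ) + | * | ) | ) Atom | + Term

Unit pairs: Term ⇒* {Atom, Expr}.
For every A with A ⇒* B via unit rules, add B's non-unit alternatives to A; then delete every rule of the form X → Y.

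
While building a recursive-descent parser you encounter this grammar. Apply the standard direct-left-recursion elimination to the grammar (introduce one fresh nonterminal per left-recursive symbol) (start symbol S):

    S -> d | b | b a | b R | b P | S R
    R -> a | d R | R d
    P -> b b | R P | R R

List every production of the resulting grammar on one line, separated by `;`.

S -> d S' | b S' | b a S' | b R S' | b P S'; R -> a R' | d R R'; P -> b b | R P | R R; S' -> R S' | ε; R' -> d R' | ε

Directly left-recursive nonterminals: S, R.
For S: α = {R}, β = {d, b, b a, b R, b P}. Rewrite as S → β S' and S' → α S' | ε.
For R: α = {d}, β = {a, d R}. Rewrite as R → β R' and R' → α R' | ε.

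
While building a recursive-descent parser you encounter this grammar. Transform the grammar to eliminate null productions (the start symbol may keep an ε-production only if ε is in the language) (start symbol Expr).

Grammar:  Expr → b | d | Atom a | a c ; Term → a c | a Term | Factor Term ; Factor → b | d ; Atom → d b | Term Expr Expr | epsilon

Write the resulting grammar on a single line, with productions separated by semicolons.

The nullable symbols are {Atom}.
ε ∉ L(G), so no ε-production is kept.
Add the nullable-subset variants: Expr → Atom a gives Atom a | a.

Expr → b | d | Atom a | a | a c; Term → a c | a Term | Factor Term; Factor → b | d; Atom → d b | Term Expr Expr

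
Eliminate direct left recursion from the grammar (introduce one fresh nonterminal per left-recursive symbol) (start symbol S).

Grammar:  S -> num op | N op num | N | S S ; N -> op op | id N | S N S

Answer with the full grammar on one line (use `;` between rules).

Directly left-recursive nonterminal: S.
For S: α = {S}, β = {num op, N op num, N}. Rewrite as S → β S' and S' → α S' | ε.

S -> num op S' | N op num S' | N S'; N -> op op | id N | S N S; S' -> S S' | ε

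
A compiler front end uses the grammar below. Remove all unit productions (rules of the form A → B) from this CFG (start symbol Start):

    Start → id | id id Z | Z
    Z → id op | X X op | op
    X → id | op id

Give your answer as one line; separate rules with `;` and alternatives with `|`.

Unit pairs: Start ⇒* {Z}.
Replace each nonterminal's rules with the union of the non-unit rules of every nonterminal it unit-derives.

Start → id op | X X op | op | id | id id Z; Z → id op | X X op | op; X → id | op id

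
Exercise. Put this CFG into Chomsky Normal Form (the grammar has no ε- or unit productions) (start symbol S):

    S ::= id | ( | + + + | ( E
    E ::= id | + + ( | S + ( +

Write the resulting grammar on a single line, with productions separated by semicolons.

Introduce a nonterminal for each terminal appearing in a rule of length ≥ 2: X1 → +, X2 → (.
Binarize each right-hand side of length ≥ 3 by chaining fresh nonterminals (Y1, Y2, …): affected rules were S → X1 X1 X1; E → X1 X1 X2; E → S X1 X2 X1.

S ::= id | ( | X1 Y1 | X2 E; E ::= id | X1 Y2 | S Y3; X1 ::= +; X2 ::= (; Y1 ::= X1 X1; Y2 ::= X1 X2; Y3 ::= X1 Y4; Y4 ::= X2 X1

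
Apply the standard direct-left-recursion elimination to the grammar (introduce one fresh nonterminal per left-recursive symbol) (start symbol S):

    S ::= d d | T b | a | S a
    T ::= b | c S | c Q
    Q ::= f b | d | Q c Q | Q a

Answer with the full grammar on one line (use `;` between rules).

S ::= d d S' | T b S' | a S'; T ::= b | c S | c Q; Q ::= f b Q' | d Q'; S' ::= a S' | ε; Q' ::= c Q Q' | a Q' | ε

Directly left-recursive nonterminals: S, Q.
For S: α = {a}, β = {d d, T b, a}. Rewrite as S → β S' and S' → α S' | ε.
For Q: α = {c Q, a}, β = {f b, d}. Rewrite as Q → β Q' and Q' → α Q' | ε.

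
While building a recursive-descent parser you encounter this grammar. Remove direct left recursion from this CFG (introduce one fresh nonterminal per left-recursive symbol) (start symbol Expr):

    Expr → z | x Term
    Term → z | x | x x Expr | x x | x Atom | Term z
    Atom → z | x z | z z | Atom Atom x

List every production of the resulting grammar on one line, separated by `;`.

Expr → z | x Term; Term → z Term1 | x Term1 | x x Expr Term1 | x x Term1 | x Atom Term1; Atom → z Atom1 | x z Atom1 | z z Atom1; Term1 → z Term1 | ε; Atom1 → Atom x Atom1 | ε

Left recursion appears on Term, Atom.
For Term: α = {z}, β = {z, x, x x Expr, x x, x Atom}. Rewrite as Term → β Term1 and Term1 → α Term1 | ε.
For Atom: α = {Atom x}, β = {z, x z, z z}. Rewrite as Atom → β Atom1 and Atom1 → α Atom1 | ε.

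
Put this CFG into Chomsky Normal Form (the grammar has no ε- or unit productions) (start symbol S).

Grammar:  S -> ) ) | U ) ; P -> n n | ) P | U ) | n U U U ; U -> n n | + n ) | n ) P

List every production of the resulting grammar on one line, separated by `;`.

Introduce a nonterminal for each terminal appearing in a rule of length ≥ 2: X1 → ), X2 → n, X3 → +.
Binarize each right-hand side of length ≥ 3 by chaining fresh nonterminals (Y1, Y2, …): affected rules were P → X2 U U U; U → X3 X2 X1; U → X2 X1 P.

S -> X1 X1 | U X1; P -> X2 X2 | X1 P | U X1 | X2 Y1; U -> X2 X2 | X3 Y3 | X2 Y4; X1 -> ); X2 -> n; X3 -> +; Y1 -> U Y2; Y2 -> U U; Y3 -> X2 X1; Y4 -> X1 P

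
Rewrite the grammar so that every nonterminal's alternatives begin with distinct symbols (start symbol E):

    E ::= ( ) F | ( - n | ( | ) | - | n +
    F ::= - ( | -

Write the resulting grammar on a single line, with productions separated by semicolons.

E ::= ) | - | n + | ( E'; F ::= - F'; E' ::= ) F | - n | ε; F' ::= ( | ε

E has alternatives sharing prefix '(': factor to E → ( E' with E' → ) F | - n | ε.
F has alternatives sharing prefix '-': factor to F → - F' with F' → ( | ε.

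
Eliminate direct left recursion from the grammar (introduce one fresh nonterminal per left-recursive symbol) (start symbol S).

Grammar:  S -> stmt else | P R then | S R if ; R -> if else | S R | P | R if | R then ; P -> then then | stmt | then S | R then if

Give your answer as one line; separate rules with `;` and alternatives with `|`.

S -> stmt else S' | P R then S'; R -> if else R' | S R R' | P R'; P -> then then | stmt | then S | R then if; S' -> R if S' | ε; R' -> if R' | then R' | ε

S, R are directly left-recursive.
For S: α = {R if}, β = {stmt else, P R then}. Rewrite as S → β S' and S' → α S' | ε.
For R: α = {if, then}, β = {if else, S R, P}. Rewrite as R → β R' and R' → α R' | ε.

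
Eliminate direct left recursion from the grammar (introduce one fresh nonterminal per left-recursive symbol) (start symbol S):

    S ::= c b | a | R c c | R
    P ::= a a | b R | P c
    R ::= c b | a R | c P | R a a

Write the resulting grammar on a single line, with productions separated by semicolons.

S ::= c b | a | R c c | R; P ::= a a P' | b R P'; R ::= c b R' | a R R' | c P R'; P' ::= c P' | ε; R' ::= a a R' | ε

Directly left-recursive nonterminals: P, R.
For P: α = {c}, β = {a a, b R}. Rewrite as P → β P' and P' → α P' | ε.
For R: α = {a a}, β = {c b, a R, c P}. Rewrite as R → β R' and R' → α R' | ε.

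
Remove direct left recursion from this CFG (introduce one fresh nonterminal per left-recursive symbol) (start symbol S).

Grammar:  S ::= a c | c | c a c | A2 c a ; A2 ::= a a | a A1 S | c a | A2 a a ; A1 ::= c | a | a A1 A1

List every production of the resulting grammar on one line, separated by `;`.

Left recursion appears on A2.
For A2: α = {a a}, β = {a a, a A1 S, c a}. Rewrite as A2 → β A2' and A2' → α A2' | ε.

S ::= a c | c | c a c | A2 c a; A2 ::= a a A2' | a A1 S A2' | c a A2'; A1 ::= c | a | a A1 A1; A2' ::= a a A2' | ε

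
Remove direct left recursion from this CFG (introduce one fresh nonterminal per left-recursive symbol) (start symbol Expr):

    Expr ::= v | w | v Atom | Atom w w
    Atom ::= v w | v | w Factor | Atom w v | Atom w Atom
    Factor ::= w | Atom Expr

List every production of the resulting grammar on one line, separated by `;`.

Directly left-recursive nonterminal: Atom.
For Atom: α = {w v, w Atom}, β = {v w, v, w Factor}. Rewrite as Atom → β Atom1 and Atom1 → α Atom1 | ε.

Expr ::= v | w | v Atom | Atom w w; Atom ::= v w Atom1 | v Atom1 | w Factor Atom1; Factor ::= w | Atom Expr; Atom1 ::= w v Atom1 | w Atom Atom1 | eps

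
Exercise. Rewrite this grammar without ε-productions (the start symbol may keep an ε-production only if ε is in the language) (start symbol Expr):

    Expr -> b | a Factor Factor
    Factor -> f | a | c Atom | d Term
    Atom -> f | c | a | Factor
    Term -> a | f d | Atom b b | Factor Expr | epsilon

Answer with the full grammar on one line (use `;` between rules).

Expr -> b | a Factor Factor; Factor -> f | a | c Atom | d Term | d; Atom -> f | c | a | Factor; Term -> a | f d | Atom b b | Factor Expr

The nullable symbols are {Term}.
ε ∉ L(G), so no ε-production is kept.
Add the nullable-subset variants: Factor → d Term gives d Term | d.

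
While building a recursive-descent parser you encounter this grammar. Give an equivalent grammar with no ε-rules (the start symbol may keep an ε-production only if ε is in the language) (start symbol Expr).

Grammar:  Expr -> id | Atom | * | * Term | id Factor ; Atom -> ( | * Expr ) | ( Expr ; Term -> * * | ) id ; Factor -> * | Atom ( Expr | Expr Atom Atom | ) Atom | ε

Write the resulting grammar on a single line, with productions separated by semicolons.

Nullable nonterminals: {Factor}.
ε ∉ L(G), so no ε-production is kept.

Expr -> id | Atom | * | * Term | id Factor; Atom -> ( | * Expr ) | ( Expr; Term -> * * | ) id; Factor -> * | Atom ( Expr | Expr Atom Atom | ) Atom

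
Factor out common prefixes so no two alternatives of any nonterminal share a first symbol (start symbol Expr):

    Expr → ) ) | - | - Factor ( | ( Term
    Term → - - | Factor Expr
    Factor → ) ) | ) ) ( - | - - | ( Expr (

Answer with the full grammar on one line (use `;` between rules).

Expr has alternatives sharing prefix '-': factor to Expr → - Expr1 with Expr1 → ε | Factor (.
Factor has alternatives sharing prefix ') )': factor to Factor → ) ) Factor1 with Factor1 → ε | ( -.

Expr → ) ) | ( Term | - Expr1; Term → - - | Factor Expr; Factor → - - | ( Expr ( | ) ) Factor1; Expr1 → eps | Factor (; Factor1 → eps | ( -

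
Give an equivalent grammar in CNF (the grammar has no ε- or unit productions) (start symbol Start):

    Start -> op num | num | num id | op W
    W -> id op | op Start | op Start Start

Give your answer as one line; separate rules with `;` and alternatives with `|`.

Start -> X1 X2 | num | X2 X3 | X1 W; W -> X3 X1 | X1 Start | X1 Y1; X1 -> op; X2 -> num; X3 -> id; Y1 -> Start Start

Introduce a nonterminal for each terminal appearing in a rule of length ≥ 2: X1 → op, X2 → num, X3 → id.
Binarize each right-hand side of length ≥ 3 by chaining fresh nonterminals (Y1, Y2, …): affected rules were W → X1 Start Start.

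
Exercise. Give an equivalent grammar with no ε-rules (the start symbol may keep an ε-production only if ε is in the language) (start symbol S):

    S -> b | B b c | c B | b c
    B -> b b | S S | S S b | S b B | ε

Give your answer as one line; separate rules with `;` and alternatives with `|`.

The nullable symbols are {B}.
ε ∉ L(G), so no ε-production is kept.
Add the nullable-subset variants: S → B b c gives B b c | b c. S → c B gives c B | c. B → S b B gives S b B | S b.

S -> b | B b c | b c | c B | c; B -> b b | S S | S S b | S b B | S b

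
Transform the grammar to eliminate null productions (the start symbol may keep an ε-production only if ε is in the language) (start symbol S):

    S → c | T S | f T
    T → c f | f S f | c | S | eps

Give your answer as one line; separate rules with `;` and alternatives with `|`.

S → c | T S | f T | f; T → c f | f S f | c | S

Nullable set = {T}.
ε ∉ L(G), so no ε-production is kept.
Add the nullable-subset variants: S → f T gives f T | f.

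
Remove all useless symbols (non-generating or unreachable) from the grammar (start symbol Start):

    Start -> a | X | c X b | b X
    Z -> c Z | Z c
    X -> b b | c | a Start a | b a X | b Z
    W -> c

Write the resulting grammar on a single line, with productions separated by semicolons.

Generating nonterminals: {Start, W, X}.
Reachable from Start after that: {Start, X}.
Removed useless symbols: {W, Z} and every production mentioning them.

Start -> a | X | c X b | b X; X -> b b | c | a Start a | b a X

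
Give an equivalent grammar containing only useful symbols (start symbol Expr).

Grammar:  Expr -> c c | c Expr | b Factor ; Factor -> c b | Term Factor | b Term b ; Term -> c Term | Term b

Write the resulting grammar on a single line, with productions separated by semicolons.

Expr -> c c | c Expr | b Factor; Factor -> c b

Generating nonterminals: {Expr, Factor}.
Reachable from Expr after that: {Expr, Factor}.
Removed useless symbols: {Term} and every production mentioning them.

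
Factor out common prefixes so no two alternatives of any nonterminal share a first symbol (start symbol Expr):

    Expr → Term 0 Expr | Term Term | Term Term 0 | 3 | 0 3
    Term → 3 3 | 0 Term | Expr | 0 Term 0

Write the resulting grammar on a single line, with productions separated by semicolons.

Expr has alternatives sharing prefix 'Term': factor to Expr → Term Expr1 with Expr1 → 0 Expr | Term | Term 0.
Term has alternatives sharing prefix '0 Term': factor to Term → 0 Term Term1 with Term1 → ε | 0.
Expr1 has alternatives sharing prefix 'Term': factor to Expr1 → Term Expr11 with Expr11 → ε | 0.

Expr → 3 | 0 3 | Term Expr1; Term → 3 3 | Expr | 0 Term Term1; Expr1 → 0 Expr | Term Expr11; Term1 → ε | 0; Expr11 → ε | 0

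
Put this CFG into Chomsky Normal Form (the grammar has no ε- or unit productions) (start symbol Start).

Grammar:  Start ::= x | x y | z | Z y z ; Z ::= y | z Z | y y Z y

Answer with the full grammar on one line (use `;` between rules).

Start ::= x | X1 X2 | z | Z Y1; Z ::= y | X3 Z | X2 Y2; X1 ::= x; X2 ::= y; X3 ::= z; Y1 ::= X2 X3; Y2 ::= X2 Y3; Y3 ::= Z X2

Introduce a nonterminal for each terminal appearing in a rule of length ≥ 2: X1 → x, X2 → y, X3 → z.
Binarize each right-hand side of length ≥ 3 by chaining fresh nonterminals (Y1, Y2, …): affected rules were Start → Z X2 X3; Z → X2 X2 Z X2.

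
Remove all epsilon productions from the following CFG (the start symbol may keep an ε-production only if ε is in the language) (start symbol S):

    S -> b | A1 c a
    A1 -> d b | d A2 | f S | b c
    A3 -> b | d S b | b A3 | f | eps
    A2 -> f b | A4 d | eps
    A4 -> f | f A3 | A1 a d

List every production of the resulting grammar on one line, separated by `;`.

S -> b | A1 c a; A1 -> d b | d A2 | d | f S | b c; A3 -> b | d S b | b A3 | f; A2 -> f b | A4 d; A4 -> f | f A3 | A1 a d

Nullable set = {A2, A3}.
ε ∉ L(G), so no ε-production is kept.
For each production, add variants omitting each subset of nullable occurrences: A1 → d A2 gives d A2 | d.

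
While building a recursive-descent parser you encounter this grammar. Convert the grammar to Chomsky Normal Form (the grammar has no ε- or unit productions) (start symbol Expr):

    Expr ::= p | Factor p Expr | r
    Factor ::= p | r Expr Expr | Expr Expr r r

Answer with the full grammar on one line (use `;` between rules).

Introduce a nonterminal for each terminal appearing in a rule of length ≥ 2: X1 → p, X2 → r.
Binarize each right-hand side of length ≥ 3 by chaining fresh nonterminals (Y1, Y2, …): affected rules were Expr → Factor X1 Expr; Factor → X2 Expr Expr; Factor → Expr Expr X2 X2.

Expr ::= p | Factor Y1 | r; Factor ::= p | X2 Y2 | Expr Y3; X1 ::= p; X2 ::= r; Y1 ::= X1 Expr; Y2 ::= Expr Expr; Y3 ::= Expr Y4; Y4 ::= X2 X2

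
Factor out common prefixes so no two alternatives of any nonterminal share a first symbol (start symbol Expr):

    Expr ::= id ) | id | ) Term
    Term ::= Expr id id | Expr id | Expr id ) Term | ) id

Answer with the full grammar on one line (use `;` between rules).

Expr has alternatives sharing prefix 'id': factor to Expr → id Expr1 with Expr1 → ) | ε.
Term has alternatives sharing prefix 'Expr id': factor to Term → Expr id Term1 with Term1 → id | ε | ) Term.

Expr ::= ) Term | id Expr1; Term ::= ) id | Expr id Term1; Expr1 ::= ) | epsilon; Term1 ::= id | epsilon | ) Term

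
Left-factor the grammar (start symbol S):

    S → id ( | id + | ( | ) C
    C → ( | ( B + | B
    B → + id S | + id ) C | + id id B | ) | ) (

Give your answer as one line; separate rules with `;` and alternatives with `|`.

S has alternatives sharing prefix 'id': factor to S → id S' with S' → ( | +.
C has alternatives sharing prefix '(': factor to C → ( C' with C' → ε | B +.
B has alternatives sharing prefix '+ id': factor to B → + id B' with B' → S | ) C | id B.
B has alternatives sharing prefix ')': factor to B → ) B'' with B'' → ε | (.

S → ( | ) C | id S'; C → B | ( C'; B → + id B' | ) B''; S' → ( | +; C' → ε | B +; B' → S | ) C | id B; B'' → ε | (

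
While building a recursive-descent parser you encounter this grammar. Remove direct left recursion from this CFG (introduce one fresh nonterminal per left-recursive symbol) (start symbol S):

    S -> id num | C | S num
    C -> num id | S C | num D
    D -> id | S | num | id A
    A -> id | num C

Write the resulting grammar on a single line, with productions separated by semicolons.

S is directly left-recursive.
For S: α = {num}, β = {id num, C}. Rewrite as S → β S' and S' → α S' | ε.

S -> id num S' | C S'; C -> num id | S C | num D; D -> id | S | num | id A; A -> id | num C; S' -> num S' | ε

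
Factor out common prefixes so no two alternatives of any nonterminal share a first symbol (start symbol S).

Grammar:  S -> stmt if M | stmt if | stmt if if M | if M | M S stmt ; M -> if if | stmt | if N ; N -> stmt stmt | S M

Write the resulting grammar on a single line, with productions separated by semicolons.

S -> if M | M S stmt | stmt if S'; M -> stmt | if M'; N -> stmt stmt | S M; S' -> M | ε | if M; M' -> if | N

S has alternatives sharing prefix 'stmt if': factor to S → stmt if S' with S' → M | ε | if M.
M has alternatives sharing prefix 'if': factor to M → if M' with M' → if | N.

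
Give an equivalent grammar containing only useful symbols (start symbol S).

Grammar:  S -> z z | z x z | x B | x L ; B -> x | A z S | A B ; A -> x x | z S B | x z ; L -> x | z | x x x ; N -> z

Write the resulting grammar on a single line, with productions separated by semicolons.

Generating nonterminals: {A, B, L, N, S}.
Reachable from S after that: {A, B, L, S}.
Removed useless symbols: {N} and every production mentioning them.

S -> z z | z x z | x B | x L; B -> x | A z S | A B; A -> x x | z S B | x z; L -> x | z | x x x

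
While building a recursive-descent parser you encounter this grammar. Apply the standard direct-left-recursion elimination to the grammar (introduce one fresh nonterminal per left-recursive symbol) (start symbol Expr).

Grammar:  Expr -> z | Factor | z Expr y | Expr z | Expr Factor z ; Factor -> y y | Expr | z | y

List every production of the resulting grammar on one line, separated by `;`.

Expr -> z Expr1 | Factor Expr1 | z Expr y Expr1; Factor -> y y | Expr | z | y; Expr1 -> z Expr1 | Factor z Expr1 | ε

Left recursion appears on Expr.
For Expr: α = {z, Factor z}, β = {z, Factor, z Expr y}. Rewrite as Expr → β Expr1 and Expr1 → α Expr1 | ε.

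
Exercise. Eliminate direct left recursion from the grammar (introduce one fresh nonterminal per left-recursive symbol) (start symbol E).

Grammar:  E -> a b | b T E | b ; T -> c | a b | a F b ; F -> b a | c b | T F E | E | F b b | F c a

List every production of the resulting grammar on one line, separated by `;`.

Directly left-recursive nonterminal: F.
For F: α = {b b, c a}, β = {b a, c b, T F E, E}. Rewrite as F → β F' and F' → α F' | ε.

E -> a b | b T E | b; T -> c | a b | a F b; F -> b a F' | c b F' | T F E F' | E F'; F' -> b b F' | c a F' | ε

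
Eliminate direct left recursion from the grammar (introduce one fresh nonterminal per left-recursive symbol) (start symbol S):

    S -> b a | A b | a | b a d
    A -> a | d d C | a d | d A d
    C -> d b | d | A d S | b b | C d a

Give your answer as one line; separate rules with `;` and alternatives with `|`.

S -> b a | A b | a | b a d; A -> a | d d C | a d | d A d; C -> d b C' | d C' | A d S C' | b b C'; C' -> d a C' | ε

Directly left-recursive nonterminal: C.
For C: α = {d a}, β = {d b, d, A d S, b b}. Rewrite as C → β C' and C' → α C' | ε.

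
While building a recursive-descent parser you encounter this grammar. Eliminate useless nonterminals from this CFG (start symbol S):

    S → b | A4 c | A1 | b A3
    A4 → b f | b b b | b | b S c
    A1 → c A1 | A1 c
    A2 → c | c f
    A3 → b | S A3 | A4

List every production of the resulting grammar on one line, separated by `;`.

Generating nonterminals: {A2, A3, A4, S}.
Reachable from S after that: {A3, A4, S}.
Removed useless symbols: {A1, A2} and every production mentioning them.

S → b | A4 c | b A3; A4 → b f | b b b | b | b S c; A3 → b | S A3 | A4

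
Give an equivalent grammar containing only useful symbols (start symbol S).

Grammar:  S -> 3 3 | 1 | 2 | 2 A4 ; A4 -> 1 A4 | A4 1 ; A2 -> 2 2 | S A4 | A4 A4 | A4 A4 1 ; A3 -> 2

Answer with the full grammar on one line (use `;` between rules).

Generating nonterminals: {A2, A3, S}.
Reachable from S after that: {S}.
Removed useless symbols: {A2, A3, A4} and every production mentioning them.

S -> 3 3 | 1 | 2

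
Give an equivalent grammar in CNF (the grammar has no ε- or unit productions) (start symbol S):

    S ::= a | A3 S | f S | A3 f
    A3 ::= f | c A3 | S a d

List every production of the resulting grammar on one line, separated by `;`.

S ::= a | A3 S | X1 S | A3 X1; A3 ::= f | X2 A3 | S Y1; X1 ::= f; X2 ::= c; X3 ::= a; X4 ::= d; Y1 ::= X3 X4

Introduce a nonterminal for each terminal appearing in a rule of length ≥ 2: X1 → f, X2 → c, X3 → a, X4 → d.
Binarize each right-hand side of length ≥ 3 by chaining fresh nonterminals (Y1, Y2, …): affected rules were A3 → S X3 X4.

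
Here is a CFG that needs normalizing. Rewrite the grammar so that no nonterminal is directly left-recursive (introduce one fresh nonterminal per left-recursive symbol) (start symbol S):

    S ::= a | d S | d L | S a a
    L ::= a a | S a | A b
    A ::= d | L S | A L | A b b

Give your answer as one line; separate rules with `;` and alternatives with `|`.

Directly left-recursive nonterminals: S, A.
For S: α = {a a}, β = {a, d S, d L}. Rewrite as S → β S' and S' → α S' | ε.
For A: α = {L, b b}, β = {d, L S}. Rewrite as A → β A' and A' → α A' | ε.

S ::= a S' | d S S' | d L S'; L ::= a a | S a | A b; A ::= d A' | L S A'; S' ::= a a S' | ε; A' ::= L A' | b b A' | ε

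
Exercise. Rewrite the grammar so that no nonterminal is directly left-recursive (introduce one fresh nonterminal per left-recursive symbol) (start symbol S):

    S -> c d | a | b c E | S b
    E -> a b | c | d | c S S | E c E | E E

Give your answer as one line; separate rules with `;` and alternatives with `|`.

S, E are directly left-recursive.
For S: α = {b}, β = {c d, a, b c E}. Rewrite as S → β S' and S' → α S' | ε.
For E: α = {c E, E}, β = {a b, c, d, c S S}. Rewrite as E → β E' and E' → α E' | ε.

S -> c d S' | a S' | b c E S'; E -> a b E' | c E' | d E' | c S S E'; S' -> b S' | ε; E' -> c E E' | E E' | ε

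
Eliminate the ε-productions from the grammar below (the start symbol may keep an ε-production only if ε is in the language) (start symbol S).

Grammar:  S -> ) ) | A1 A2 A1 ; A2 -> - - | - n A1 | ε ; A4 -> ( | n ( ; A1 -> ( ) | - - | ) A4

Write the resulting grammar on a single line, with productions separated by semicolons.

S -> ) ) | A1 A2 A1 | A1 A1; A2 -> - - | - n A1; A4 -> ( | n (; A1 -> ( ) | - - | ) A4

Nullable set = {A2}.
ε ∉ L(G), so no ε-production is kept.
For each production, add variants omitting each subset of nullable occurrences: S → A1 A2 A1 gives A1 A2 A1 | A1 A1.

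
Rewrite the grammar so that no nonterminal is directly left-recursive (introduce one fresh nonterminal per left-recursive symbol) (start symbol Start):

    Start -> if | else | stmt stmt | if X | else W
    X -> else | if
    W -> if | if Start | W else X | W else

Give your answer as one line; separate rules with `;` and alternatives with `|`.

W is directly left-recursive.
For W: α = {else X, else}, β = {if, if Start}. Rewrite as W → β W1 and W1 → α W1 | ε.

Start -> if | else | stmt stmt | if X | else W; X -> else | if; W -> if W1 | if Start W1; W1 -> else X W1 | else W1 | ε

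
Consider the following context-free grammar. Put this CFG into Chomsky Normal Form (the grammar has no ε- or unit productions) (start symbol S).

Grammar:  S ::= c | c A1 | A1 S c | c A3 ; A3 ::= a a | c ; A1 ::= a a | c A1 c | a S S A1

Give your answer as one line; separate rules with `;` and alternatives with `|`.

Introduce a nonterminal for each terminal appearing in a rule of length ≥ 2: X1 → c, X2 → a.
Binarize each right-hand side of length ≥ 3 by chaining fresh nonterminals (Y1, Y2, …): affected rules were S → A1 S X1; A1 → X1 A1 X1; A1 → X2 S S A1.

S ::= c | X1 A1 | A1 Y1 | X1 A3; A3 ::= X2 X2 | c; A1 ::= X2 X2 | X1 Y2 | X2 Y3; X1 ::= c; X2 ::= a; Y1 ::= S X1; Y2 ::= A1 X1; Y3 ::= S Y4; Y4 ::= S A1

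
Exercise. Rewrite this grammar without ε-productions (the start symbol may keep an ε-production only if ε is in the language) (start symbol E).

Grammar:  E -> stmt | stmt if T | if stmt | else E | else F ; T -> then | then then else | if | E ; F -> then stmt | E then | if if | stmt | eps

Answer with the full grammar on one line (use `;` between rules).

Nullable nonterminals: {F}.
ε ∉ L(G), so no ε-production is kept.
Expand every rule over subsets of its nullable positions: E → else F gives else F | else.

E -> stmt | stmt if T | if stmt | else E | else F | else; T -> then | then then else | if | E; F -> then stmt | E then | if if | stmt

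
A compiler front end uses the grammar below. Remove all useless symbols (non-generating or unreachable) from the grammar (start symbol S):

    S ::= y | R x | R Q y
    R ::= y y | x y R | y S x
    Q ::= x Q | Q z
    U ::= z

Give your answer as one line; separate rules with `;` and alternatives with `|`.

Generating nonterminals: {R, S, U}.
Reachable from S after that: {R, S}.
Removed useless symbols: {Q, U} and every production mentioning them.

S ::= y | R x; R ::= y y | x y R | y S x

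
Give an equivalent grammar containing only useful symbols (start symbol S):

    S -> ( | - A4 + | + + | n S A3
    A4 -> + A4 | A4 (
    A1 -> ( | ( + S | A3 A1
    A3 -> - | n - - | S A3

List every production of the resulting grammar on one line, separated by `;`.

S -> ( | + + | n S A3; A3 -> - | n - - | S A3

Generating nonterminals: {A1, A3, S}.
Reachable from S after that: {A3, S}.
Removed useless symbols: {A1, A4} and every production mentioning them.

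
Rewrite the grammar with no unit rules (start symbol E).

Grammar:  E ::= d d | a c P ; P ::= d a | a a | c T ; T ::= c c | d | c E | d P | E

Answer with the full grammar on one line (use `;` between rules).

E ::= d d | a c P; P ::= d a | a a | c T; T ::= d d | a c P | c c | d | c E | d P

Unit pairs: T ⇒* {E}.
Replace each nonterminal's rules with the union of the non-unit rules of every nonterminal it unit-derives.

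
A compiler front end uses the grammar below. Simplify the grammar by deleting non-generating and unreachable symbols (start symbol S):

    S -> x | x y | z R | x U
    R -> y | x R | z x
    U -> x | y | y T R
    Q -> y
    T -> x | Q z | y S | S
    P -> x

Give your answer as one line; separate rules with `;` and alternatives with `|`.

Generating nonterminals: {P, Q, R, S, T, U}.
Reachable from S after that: {Q, R, S, T, U}.
Removed useless symbols: {P} and every production mentioning them.

S -> x | x y | z R | x U; R -> y | x R | z x; U -> x | y | y T R; Q -> y; T -> x | Q z | y S | S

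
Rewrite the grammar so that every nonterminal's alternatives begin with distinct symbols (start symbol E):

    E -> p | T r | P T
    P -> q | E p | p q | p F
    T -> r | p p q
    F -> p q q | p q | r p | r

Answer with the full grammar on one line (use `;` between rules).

E -> p | T r | P T; P -> q | E p | p P'; T -> r | p p q; F -> p q F' | r F''; P' -> q | F; F' -> q | ε; F'' -> p | ε

P has alternatives sharing prefix 'p': factor to P → p P' with P' → q | F.
F has alternatives sharing prefix 'p q': factor to F → p q F' with F' → q | ε.
F has alternatives sharing prefix 'r': factor to F → r F'' with F'' → p | ε.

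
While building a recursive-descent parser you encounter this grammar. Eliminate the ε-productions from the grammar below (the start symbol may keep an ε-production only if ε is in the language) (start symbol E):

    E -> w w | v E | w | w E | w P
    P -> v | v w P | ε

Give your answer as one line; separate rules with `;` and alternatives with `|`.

E -> w w | v E | w | w E | w P; P -> v | v w P | v w

The nullable symbols are {P}.
ε ∉ L(G), so no ε-production is kept.
Expand every rule over subsets of its nullable positions: P → v w P gives v w P | v w.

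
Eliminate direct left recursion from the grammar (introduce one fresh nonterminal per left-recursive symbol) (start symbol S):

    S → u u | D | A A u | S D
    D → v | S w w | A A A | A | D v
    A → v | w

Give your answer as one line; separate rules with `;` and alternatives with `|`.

S → u u S' | D S' | A A u S'; D → v D' | S w w D' | A A A D' | A D'; A → v | w; S' → D S' | ε; D' → v D' | ε

Left recursion appears on S, D.
For S: α = {D}, β = {u u, D, A A u}. Rewrite as S → β S' and S' → α S' | ε.
For D: α = {v}, β = {v, S w w, A A A, A}. Rewrite as D → β D' and D' → α D' | ε.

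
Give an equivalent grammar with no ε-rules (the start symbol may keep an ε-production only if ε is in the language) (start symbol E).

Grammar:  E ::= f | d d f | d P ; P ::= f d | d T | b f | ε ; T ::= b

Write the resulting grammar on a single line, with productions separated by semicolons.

E ::= f | d d f | d P | d; P ::= f d | d T | b f; T ::= b

The nullable symbols are {P}.
ε ∉ L(G), so no ε-production is kept.
Expand every rule over subsets of its nullable positions: E → d P gives d P | d.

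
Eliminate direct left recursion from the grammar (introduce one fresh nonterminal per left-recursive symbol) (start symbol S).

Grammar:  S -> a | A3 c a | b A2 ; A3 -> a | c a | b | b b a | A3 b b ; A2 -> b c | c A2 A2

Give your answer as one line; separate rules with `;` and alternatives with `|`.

S -> a | A3 c a | b A2; A3 -> a A3' | c a A3' | b A3' | b b a A3'; A2 -> b c | c A2 A2; A3' -> b b A3' | ε

Directly left-recursive nonterminal: A3.
For A3: α = {b b}, β = {a, c a, b, b b a}. Rewrite as A3 → β A3' and A3' → α A3' | ε.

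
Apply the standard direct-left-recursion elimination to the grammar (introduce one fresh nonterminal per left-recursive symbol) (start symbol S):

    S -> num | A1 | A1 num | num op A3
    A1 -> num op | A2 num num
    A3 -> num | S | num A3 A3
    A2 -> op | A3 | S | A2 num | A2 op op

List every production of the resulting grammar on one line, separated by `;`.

S -> num | A1 | A1 num | num op A3; A1 -> num op | A2 num num; A3 -> num | S | num A3 A3; A2 -> op A2' | A3 A2' | S A2'; A2' -> num A2' | op op A2' | epsilon

Left recursion appears on A2.
For A2: α = {num, op op}, β = {op, A3, S}. Rewrite as A2 → β A2' and A2' → α A2' | ε.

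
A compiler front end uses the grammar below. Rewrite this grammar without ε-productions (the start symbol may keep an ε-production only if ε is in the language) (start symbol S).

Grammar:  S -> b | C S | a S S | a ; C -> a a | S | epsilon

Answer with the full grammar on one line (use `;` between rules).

S -> b | C S | a S S | a; C -> a a | S

Nullable nonterminals: {C}.
ε ∉ L(G), so no ε-production is kept.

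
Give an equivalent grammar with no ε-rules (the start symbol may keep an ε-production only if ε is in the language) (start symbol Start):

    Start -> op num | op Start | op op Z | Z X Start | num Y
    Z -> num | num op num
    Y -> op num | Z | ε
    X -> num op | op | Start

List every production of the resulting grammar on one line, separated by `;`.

Nullable nonterminals: {Y}.
ε ∉ L(G), so no ε-production is kept.
Expand every rule over subsets of its nullable positions: Start → num Y gives num Y | num.

Start -> op num | op Start | op op Z | Z X Start | num Y | num; Z -> num | num op num; Y -> op num | Z; X -> num op | op | Start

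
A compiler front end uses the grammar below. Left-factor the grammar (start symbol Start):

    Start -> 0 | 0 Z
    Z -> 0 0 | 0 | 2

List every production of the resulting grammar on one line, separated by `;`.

Start -> 0 Start1; Z -> 2 | 0 Z1; Start1 -> ε | Z; Z1 -> 0 | ε

Start has alternatives sharing prefix '0': factor to Start → 0 Start1 with Start1 → ε | Z.
Z has alternatives sharing prefix '0': factor to Z → 0 Z1 with Z1 → 0 | ε.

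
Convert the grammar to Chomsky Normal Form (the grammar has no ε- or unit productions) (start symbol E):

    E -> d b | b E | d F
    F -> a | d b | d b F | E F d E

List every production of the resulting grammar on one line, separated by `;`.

E -> X1 X2 | X2 E | X1 F; F -> a | X1 X2 | X1 Y1 | E Y2; X1 -> d; X2 -> b; Y1 -> X2 F; Y2 -> F Y3; Y3 -> X1 E

Introduce a nonterminal for each terminal appearing in a rule of length ≥ 2: X1 → d, X2 → b.
Binarize each right-hand side of length ≥ 3 by chaining fresh nonterminals (Y1, Y2, …): affected rules were F → X1 X2 F; F → E F X1 E.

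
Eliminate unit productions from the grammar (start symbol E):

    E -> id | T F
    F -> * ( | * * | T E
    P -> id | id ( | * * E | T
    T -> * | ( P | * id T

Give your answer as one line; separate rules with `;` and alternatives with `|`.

E -> id | T F; F -> * ( | * * | T E; P -> id | id ( | * * E | * | ( P | * id T; T -> * | ( P | * id T

Unit pairs: P ⇒* {T}.
For every A with A ⇒* B via unit rules, add B's non-unit alternatives to A; then delete every rule of the form X → Y.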